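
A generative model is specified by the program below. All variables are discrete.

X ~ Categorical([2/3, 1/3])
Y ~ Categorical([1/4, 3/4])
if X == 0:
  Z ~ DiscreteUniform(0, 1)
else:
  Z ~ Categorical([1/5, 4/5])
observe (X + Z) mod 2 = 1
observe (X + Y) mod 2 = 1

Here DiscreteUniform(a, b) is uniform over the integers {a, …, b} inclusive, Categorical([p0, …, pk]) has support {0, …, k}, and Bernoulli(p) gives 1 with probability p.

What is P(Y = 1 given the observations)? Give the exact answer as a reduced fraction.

Enumerate traces; 2 have nonzero weight after conditioning:
  (X=0, Y=1, Z=1) weight 1/4
  (X=1, Y=0, Z=0) weight 1/60
Group by Y:
  weight(Y=0) = 1/60
  weight(Y=1) = 1/4
Total weight = 1/60 + 1/4 = 4/15
P(Y=0 | obs) = 1/60 / 4/15 = 1/16
P(Y=1 | obs) = 1/4 / 4/15 = 15/16

P(Y = 1 | obs) = 15/16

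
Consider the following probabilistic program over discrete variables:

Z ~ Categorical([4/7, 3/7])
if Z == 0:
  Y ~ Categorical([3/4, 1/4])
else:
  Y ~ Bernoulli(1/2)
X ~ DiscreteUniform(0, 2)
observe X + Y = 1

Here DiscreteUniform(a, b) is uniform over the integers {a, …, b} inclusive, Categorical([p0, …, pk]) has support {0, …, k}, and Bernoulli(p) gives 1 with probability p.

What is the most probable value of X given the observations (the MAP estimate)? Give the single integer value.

Enumerate traces; 4 have nonzero weight after conditioning:
  (Z=0, Y=0, X=1) weight 1/7
  (Z=0, Y=1, X=0) weight 1/21
  (Z=1, Y=0, X=1) weight 1/14
  (Z=1, Y=1, X=0) weight 1/14
Group by X:
  weight(X=0) = 5/42
  weight(X=1) = 3/14
Total weight = 5/42 + 3/14 = 1/3
P(X=0 | obs) = 5/42 / 1/3 = 5/14
P(X=1 | obs) = 3/14 / 1/3 = 9/14
argmax = 1

argmax_v P(X = v | obs) = 1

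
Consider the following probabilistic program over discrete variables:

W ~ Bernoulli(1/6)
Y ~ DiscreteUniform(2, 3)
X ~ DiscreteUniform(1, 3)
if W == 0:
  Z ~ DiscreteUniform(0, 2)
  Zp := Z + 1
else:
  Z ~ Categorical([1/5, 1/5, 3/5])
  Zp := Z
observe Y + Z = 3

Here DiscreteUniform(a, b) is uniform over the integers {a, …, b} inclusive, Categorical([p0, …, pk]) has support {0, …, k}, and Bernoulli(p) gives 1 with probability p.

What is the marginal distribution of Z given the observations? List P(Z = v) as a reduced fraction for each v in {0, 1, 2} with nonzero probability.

P(Z=0) = 1/2, P(Z=1) = 1/2

Enumerate traces; 12 have nonzero weight after conditioning:
  (W=0, Y=2, X=1, Z=1) weight 5/108
  (W=0, Y=2, X=2, Z=1) weight 5/108
  (W=0, Y=2, X=3, Z=1) weight 5/108
  (W=0, Y=3, X=1, Z=0) weight 5/108
  (W=0, Y=3, X=2, Z=0) weight 5/108
  (W=0, Y=3, X=3, Z=0) weight 5/108
  (W=1, Y=2, X=1, Z=1) weight 1/180
  (W=1, Y=2, X=2, Z=1) weight 1/180
  … 4 more
Group by Z:
  weight(Z=0) = 7/45
  weight(Z=1) = 7/45
Total weight = 7/45 + 7/45 = 14/45
P(Z=0 | obs) = 7/45 / 14/45 = 1/2
P(Z=1 | obs) = 7/45 / 14/45 = 1/2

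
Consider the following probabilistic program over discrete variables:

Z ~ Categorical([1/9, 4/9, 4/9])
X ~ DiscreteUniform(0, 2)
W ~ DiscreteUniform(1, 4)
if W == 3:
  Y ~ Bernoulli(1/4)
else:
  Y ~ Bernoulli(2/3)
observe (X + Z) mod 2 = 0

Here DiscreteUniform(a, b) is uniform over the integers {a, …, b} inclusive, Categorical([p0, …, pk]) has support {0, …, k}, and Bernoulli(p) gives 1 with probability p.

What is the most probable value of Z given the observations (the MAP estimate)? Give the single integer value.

argmax_v P(Z = v | obs) = 2

Enumerate traces; 40 have nonzero weight after conditioning:
  (Z=0, X=0, W=1, Y=0) weight 1/324
  (Z=0, X=0, W=1, Y=1) weight 1/162
  (Z=0, X=0, W=2, Y=0) weight 1/324
  (Z=0, X=0, W=2, Y=1) weight 1/162
  (Z=0, X=0, W=3, Y=0) weight 1/144
  (Z=0, X=0, W=3, Y=1) weight 1/432
  (Z=0, X=0, W=4, Y=0) weight 1/324
  (Z=0, X=0, W=4, Y=1) weight 1/162
  (Z=1, X=1, W=1, Y=0) weight 1/81
  (Z=2, X=0, W=1, Y=0) weight 1/81
  … 30 more
Group by Z:
  weight(Z=0) = 2/27
  weight(Z=1) = 4/27
  weight(Z=2) = 8/27
Total weight = 2/27 + 4/27 + 8/27 = 14/27
P(Z=0 | obs) = 2/27 / 14/27 = 1/7
P(Z=1 | obs) = 4/27 / 14/27 = 2/7
P(Z=2 | obs) = 8/27 / 14/27 = 4/7
argmax = 2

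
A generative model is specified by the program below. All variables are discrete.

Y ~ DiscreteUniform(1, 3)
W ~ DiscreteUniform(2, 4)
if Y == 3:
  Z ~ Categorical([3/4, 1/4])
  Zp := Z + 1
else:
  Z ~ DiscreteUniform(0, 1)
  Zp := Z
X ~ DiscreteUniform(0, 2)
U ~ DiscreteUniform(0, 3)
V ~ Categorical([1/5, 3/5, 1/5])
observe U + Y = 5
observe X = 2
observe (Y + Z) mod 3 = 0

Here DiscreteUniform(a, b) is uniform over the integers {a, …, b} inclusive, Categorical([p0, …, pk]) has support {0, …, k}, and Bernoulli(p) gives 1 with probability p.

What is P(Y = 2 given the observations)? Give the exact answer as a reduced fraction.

P(Y = 2 | obs) = 2/5

Enumerate traces; 18 have nonzero weight after conditioning:
  (Y=2, W=2, Z=1, X=2, U=3, V=0) weight 1/1080
  (Y=2, W=2, Z=1, X=2, U=3, V=1) weight 1/360
  (Y=2, W=2, Z=1, X=2, U=3, V=2) weight 1/1080
  (Y=2, W=3, Z=1, X=2, U=3, V=0) weight 1/1080
  (Y=2, W=3, Z=1, X=2, U=3, V=1) weight 1/360
  (Y=2, W=3, Z=1, X=2, U=3, V=2) weight 1/1080
  (Y=2, W=4, Z=1, X=2, U=3, V=0) weight 1/1080
  (Y=2, W=4, Z=1, X=2, U=3, V=1) weight 1/360
  (Y=3, W=2, Z=0, X=2, U=2, V=0) weight 1/720
  … 9 more
Group by Y:
  weight(Y=2) = 1/72
  weight(Y=3) = 1/48
Total weight = 1/72 + 1/48 = 5/144
P(Y=2 | obs) = 1/72 / 5/144 = 2/5
P(Y=3 | obs) = 1/48 / 5/144 = 3/5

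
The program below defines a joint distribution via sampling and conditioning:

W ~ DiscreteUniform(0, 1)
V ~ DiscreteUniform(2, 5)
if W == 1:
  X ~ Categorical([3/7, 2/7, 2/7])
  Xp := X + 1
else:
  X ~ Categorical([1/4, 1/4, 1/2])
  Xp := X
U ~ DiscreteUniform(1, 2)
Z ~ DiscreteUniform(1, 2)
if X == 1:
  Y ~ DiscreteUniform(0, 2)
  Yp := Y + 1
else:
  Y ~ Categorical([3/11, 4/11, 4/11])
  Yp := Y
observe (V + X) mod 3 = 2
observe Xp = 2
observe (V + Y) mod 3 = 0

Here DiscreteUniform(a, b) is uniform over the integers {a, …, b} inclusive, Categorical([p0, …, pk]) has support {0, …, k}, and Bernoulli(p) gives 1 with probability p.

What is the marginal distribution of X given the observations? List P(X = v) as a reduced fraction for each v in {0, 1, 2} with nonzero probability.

Enumerate traces; 8 have nonzero weight after conditioning:
  (W=0, V=3, X=2, U=1, Z=1, Y=0) weight 3/704
  (W=0, V=3, X=2, U=1, Z=2, Y=0) weight 3/704
  (W=0, V=3, X=2, U=2, Z=1, Y=0) weight 3/704
  (W=0, V=3, X=2, U=2, Z=2, Y=0) weight 3/704
  (W=1, V=4, X=1, U=1, Z=1, Y=2) weight 1/336
  (W=1, V=4, X=1, U=1, Z=2, Y=2) weight 1/336
  (W=1, V=4, X=1, U=2, Z=1, Y=2) weight 1/336
  (W=1, V=4, X=1, U=2, Z=2, Y=2) weight 1/336
Group by X:
  weight(X=1) = 1/84
  weight(X=2) = 3/176
Total weight = 1/84 + 3/176 = 107/3696
P(X=1 | obs) = 1/84 / 107/3696 = 44/107
P(X=2 | obs) = 3/176 / 107/3696 = 63/107

P(X=1) = 44/107, P(X=2) = 63/107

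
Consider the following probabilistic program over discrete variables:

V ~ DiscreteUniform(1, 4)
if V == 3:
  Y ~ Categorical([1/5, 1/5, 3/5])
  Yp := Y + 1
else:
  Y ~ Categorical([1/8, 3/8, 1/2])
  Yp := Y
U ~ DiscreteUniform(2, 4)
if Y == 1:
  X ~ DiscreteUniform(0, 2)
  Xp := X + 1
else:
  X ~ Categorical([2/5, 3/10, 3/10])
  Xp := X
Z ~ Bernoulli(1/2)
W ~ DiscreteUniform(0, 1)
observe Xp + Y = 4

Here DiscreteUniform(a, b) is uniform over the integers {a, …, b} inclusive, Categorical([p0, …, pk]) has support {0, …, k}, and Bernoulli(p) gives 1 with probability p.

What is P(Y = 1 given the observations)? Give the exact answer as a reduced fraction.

P(Y = 1 | obs) = 265/643

Enumerate traces; 96 have nonzero weight after conditioning:
  (V=1, Y=1, U=2, X=2, Z=0, W=0) weight 1/384
  (V=1, Y=1, U=2, X=2, Z=0, W=1) weight 1/384
  (V=1, Y=1, U=2, X=2, Z=1, W=0) weight 1/384
  (V=1, Y=1, U=2, X=2, Z=1, W=1) weight 1/384
  (V=1, Y=1, U=3, X=2, Z=0, W=0) weight 1/384
  (V=1, Y=1, U=3, X=2, Z=0, W=1) weight 1/384
  (V=1, Y=1, U=3, X=2, Z=1, W=0) weight 1/384
  (V=1, Y=1, U=3, X=2, Z=1, W=1) weight 1/384
  (V=1, Y=2, U=2, X=2, Z=0, W=0) weight 1/320
  … 87 more
Group by Y:
  weight(Y=1) = 53/480
  weight(Y=2) = 63/400
Total weight = 53/480 + 63/400 = 643/2400
P(Y=1 | obs) = 53/480 / 643/2400 = 265/643
P(Y=2 | obs) = 63/400 / 643/2400 = 378/643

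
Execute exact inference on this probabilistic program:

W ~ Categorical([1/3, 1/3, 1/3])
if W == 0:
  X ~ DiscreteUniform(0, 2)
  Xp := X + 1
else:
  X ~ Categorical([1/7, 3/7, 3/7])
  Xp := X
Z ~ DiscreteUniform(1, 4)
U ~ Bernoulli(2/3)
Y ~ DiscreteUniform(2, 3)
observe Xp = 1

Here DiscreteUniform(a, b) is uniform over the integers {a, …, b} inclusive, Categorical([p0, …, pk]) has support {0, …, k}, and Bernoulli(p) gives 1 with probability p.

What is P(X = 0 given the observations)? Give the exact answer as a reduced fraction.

Enumerate traces; 48 have nonzero weight after conditioning:
  (W=0, X=0, Z=1, U=0, Y=2) weight 1/216
  (W=0, X=0, Z=1, U=0, Y=3) weight 1/216
  (W=0, X=0, Z=1, U=1, Y=2) weight 1/108
  (W=0, X=0, Z=1, U=1, Y=3) weight 1/108
  (W=0, X=0, Z=2, U=0, Y=2) weight 1/216
  (W=0, X=0, Z=2, U=0, Y=3) weight 1/216
  (W=0, X=0, Z=2, U=1, Y=2) weight 1/108
  (W=0, X=0, Z=2, U=1, Y=3) weight 1/108
  (W=1, X=1, Z=1, U=0, Y=2) weight 1/168
  … 39 more
Group by X:
  weight(X=0) = 1/9
  weight(X=1) = 2/7
Total weight = 1/9 + 2/7 = 25/63
P(X=0 | obs) = 1/9 / 25/63 = 7/25
P(X=1 | obs) = 2/7 / 25/63 = 18/25

P(X = 0 | obs) = 7/25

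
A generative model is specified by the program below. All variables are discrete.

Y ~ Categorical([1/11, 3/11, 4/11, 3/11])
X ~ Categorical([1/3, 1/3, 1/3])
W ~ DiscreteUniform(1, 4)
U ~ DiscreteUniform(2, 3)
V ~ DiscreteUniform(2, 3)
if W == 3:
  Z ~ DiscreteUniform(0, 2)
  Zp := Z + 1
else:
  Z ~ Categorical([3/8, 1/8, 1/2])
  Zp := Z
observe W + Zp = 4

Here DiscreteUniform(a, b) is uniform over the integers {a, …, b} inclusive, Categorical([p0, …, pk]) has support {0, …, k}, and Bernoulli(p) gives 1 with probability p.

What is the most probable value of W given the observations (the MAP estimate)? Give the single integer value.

Enumerate traces; 144 have nonzero weight after conditioning:
  (Y=0, X=0, W=2, U=2, V=2, Z=2) weight 1/1056
  (Y=0, X=0, W=2, U=2, V=3, Z=2) weight 1/1056
  (Y=0, X=0, W=2, U=3, V=2, Z=2) weight 1/1056
  (Y=0, X=0, W=2, U=3, V=3, Z=2) weight 1/1056
  (Y=0, X=0, W=3, U=2, V=2, Z=0) weight 1/1584
  (Y=0, X=0, W=3, U=2, V=3, Z=0) weight 1/1584
  (Y=0, X=0, W=3, U=3, V=2, Z=0) weight 1/1584
  (Y=0, X=0, W=3, U=3, V=3, Z=0) weight 1/1584
  (Y=0, X=0, W=4, U=2, V=2, Z=0) weight 1/1408
  … 135 more
Group by W:
  weight(W=2) = 1/8
  weight(W=3) = 1/12
  weight(W=4) = 3/32
Total weight = 1/8 + 1/12 + 3/32 = 29/96
P(W=2 | obs) = 1/8 / 29/96 = 12/29
P(W=3 | obs) = 1/12 / 29/96 = 8/29
P(W=4 | obs) = 3/32 / 29/96 = 9/29
argmax = 2

argmax_v P(W = v | obs) = 2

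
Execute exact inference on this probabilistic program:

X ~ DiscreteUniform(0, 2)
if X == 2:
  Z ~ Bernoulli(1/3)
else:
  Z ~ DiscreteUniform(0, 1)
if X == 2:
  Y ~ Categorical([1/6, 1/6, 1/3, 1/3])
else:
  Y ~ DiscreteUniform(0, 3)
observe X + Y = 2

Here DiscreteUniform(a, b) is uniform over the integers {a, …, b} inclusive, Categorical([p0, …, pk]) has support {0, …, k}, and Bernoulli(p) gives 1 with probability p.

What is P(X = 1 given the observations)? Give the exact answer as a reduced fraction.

Enumerate traces; 6 have nonzero weight after conditioning:
  (X=0, Z=0, Y=2) weight 1/24
  (X=0, Z=1, Y=2) weight 1/24
  (X=1, Z=0, Y=1) weight 1/24
  (X=1, Z=1, Y=1) weight 1/24
  (X=2, Z=0, Y=0) weight 1/27
  (X=2, Z=1, Y=0) weight 1/54
Group by X:
  weight(X=0) = 1/12
  weight(X=1) = 1/12
  weight(X=2) = 1/18
Total weight = 1/12 + 1/12 + 1/18 = 2/9
P(X=0 | obs) = 1/12 / 2/9 = 3/8
P(X=1 | obs) = 1/12 / 2/9 = 3/8
P(X=2 | obs) = 1/18 / 2/9 = 1/4

P(X = 1 | obs) = 3/8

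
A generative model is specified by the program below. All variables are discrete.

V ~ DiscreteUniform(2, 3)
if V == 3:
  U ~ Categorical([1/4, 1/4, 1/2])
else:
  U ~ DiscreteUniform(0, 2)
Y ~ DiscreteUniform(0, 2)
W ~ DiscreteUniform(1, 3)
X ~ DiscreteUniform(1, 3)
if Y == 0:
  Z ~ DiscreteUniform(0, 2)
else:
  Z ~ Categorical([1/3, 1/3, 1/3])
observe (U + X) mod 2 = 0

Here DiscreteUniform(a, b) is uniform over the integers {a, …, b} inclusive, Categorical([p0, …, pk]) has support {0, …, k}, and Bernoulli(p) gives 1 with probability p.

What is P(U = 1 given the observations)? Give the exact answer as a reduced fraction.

P(U = 1 | obs) = 14/31

Enumerate traces; 216 have nonzero weight after conditioning:
  (V=2, U=0, Y=0, W=1, X=2, Z=0) weight 1/486
  (V=2, U=0, Y=0, W=1, X=2, Z=1) weight 1/486
  (V=2, U=0, Y=0, W=1, X=2, Z=2) weight 1/486
  (V=2, U=0, Y=0, W=2, X=2, Z=0) weight 1/486
  (V=2, U=0, Y=0, W=2, X=2, Z=1) weight 1/486
  (V=2, U=0, Y=0, W=2, X=2, Z=2) weight 1/486
  (V=2, U=0, Y=0, W=3, X=2, Z=0) weight 1/486
  (V=2, U=0, Y=0, W=3, X=2, Z=1) weight 1/486
  (V=2, U=1, Y=0, W=1, X=1, Z=0) weight 1/486
  (V=2, U=2, Y=0, W=1, X=2, Z=0) weight 1/486
  … 206 more
Group by U:
  weight(U=0) = 7/72
  weight(U=1) = 7/36
  weight(U=2) = 5/36
Total weight = 7/72 + 7/36 + 5/36 = 31/72
P(U=0 | obs) = 7/72 / 31/72 = 7/31
P(U=1 | obs) = 7/36 / 31/72 = 14/31
P(U=2 | obs) = 5/36 / 31/72 = 10/31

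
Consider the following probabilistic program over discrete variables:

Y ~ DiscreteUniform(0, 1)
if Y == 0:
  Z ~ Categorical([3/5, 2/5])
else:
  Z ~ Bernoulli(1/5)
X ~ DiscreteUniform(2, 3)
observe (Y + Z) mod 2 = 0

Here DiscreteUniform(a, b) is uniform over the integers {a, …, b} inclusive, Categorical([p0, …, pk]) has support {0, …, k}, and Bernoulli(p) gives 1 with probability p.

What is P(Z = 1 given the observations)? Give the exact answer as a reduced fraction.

Enumerate traces; 4 have nonzero weight after conditioning:
  (Y=0, Z=0, X=2) weight 3/20
  (Y=0, Z=0, X=3) weight 3/20
  (Y=1, Z=1, X=2) weight 1/20
  (Y=1, Z=1, X=3) weight 1/20
Group by Z:
  weight(Z=0) = 3/10
  weight(Z=1) = 1/10
Total weight = 3/10 + 1/10 = 2/5
P(Z=0 | obs) = 3/10 / 2/5 = 3/4
P(Z=1 | obs) = 1/10 / 2/5 = 1/4

P(Z = 1 | obs) = 1/4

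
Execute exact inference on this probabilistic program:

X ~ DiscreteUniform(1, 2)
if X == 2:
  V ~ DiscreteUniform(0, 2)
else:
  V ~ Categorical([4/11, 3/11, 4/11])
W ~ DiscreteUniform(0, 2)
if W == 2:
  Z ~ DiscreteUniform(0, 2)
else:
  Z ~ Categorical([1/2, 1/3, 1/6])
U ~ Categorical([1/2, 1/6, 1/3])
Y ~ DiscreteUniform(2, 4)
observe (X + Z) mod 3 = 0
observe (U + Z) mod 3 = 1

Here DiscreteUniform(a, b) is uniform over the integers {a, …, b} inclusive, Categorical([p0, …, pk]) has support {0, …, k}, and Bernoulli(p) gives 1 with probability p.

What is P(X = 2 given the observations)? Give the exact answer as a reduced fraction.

Enumerate traces; 54 have nonzero weight after conditioning:
  (X=1, V=0, W=0, Z=2, U=2, Y=2) weight 1/891
  (X=1, V=0, W=0, Z=2, U=2, Y=3) weight 1/891
  (X=1, V=0, W=0, Z=2, U=2, Y=4) weight 1/891
  (X=1, V=0, W=1, Z=2, U=2, Y=2) weight 1/891
  (X=1, V=0, W=1, Z=2, U=2, Y=3) weight 1/891
  (X=1, V=0, W=1, Z=2, U=2, Y=4) weight 1/891
  (X=1, V=0, W=2, Z=2, U=2, Y=2) weight 2/891
  (X=1, V=0, W=2, Z=2, U=2, Y=3) weight 2/891
  (X=2, V=0, W=0, Z=1, U=0, Y=2) weight 1/324
  … 45 more
Group by X:
  weight(X=1) = 1/27
  weight(X=2) = 1/12
Total weight = 1/27 + 1/12 = 13/108
P(X=1 | obs) = 1/27 / 13/108 = 4/13
P(X=2 | obs) = 1/12 / 13/108 = 9/13

P(X = 2 | obs) = 9/13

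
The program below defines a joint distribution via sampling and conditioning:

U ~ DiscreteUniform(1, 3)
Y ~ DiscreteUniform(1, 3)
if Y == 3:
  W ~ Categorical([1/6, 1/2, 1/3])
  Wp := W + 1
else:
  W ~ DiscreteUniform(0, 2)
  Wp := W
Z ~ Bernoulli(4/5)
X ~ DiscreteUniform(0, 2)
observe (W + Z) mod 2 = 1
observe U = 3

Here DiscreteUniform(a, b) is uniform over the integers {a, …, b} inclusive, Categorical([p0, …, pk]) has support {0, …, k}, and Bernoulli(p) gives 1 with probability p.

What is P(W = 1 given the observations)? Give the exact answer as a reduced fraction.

P(W = 1 | obs) = 7/51

Enumerate traces; 27 have nonzero weight after conditioning:
  (U=3, Y=1, W=0, Z=1, X=0) weight 4/405
  (U=3, Y=1, W=0, Z=1, X=1) weight 4/405
  (U=3, Y=1, W=0, Z=1, X=2) weight 4/405
  (U=3, Y=1, W=1, Z=0, X=0) weight 1/405
  (U=3, Y=1, W=1, Z=0, X=1) weight 1/405
  (U=3, Y=1, W=1, Z=0, X=2) weight 1/405
  (U=3, Y=1, W=2, Z=1, X=0) weight 4/405
  (U=3, Y=1, W=2, Z=1, X=1) weight 4/405
  … 19 more
Group by W:
  weight(W=0) = 2/27
  weight(W=1) = 7/270
  weight(W=2) = 4/45
Total weight = 2/27 + 7/270 + 4/45 = 17/90
P(W=0 | obs) = 2/27 / 17/90 = 20/51
P(W=1 | obs) = 7/270 / 17/90 = 7/51
P(W=2 | obs) = 4/45 / 17/90 = 8/17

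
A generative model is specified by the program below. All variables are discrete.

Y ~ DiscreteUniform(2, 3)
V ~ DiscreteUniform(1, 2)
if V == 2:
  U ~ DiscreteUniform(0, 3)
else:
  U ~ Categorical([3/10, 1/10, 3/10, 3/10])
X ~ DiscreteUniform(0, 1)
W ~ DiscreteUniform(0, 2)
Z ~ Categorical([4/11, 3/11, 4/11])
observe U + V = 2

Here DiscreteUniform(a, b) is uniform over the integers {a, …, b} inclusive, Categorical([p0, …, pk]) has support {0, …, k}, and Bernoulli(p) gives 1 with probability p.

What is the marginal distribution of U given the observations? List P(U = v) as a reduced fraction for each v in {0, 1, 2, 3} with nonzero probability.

P(U=0) = 5/7, P(U=1) = 2/7

Enumerate traces; 72 have nonzero weight after conditioning:
  (Y=2, V=1, U=1, X=0, W=0, Z=0) weight 1/660
  (Y=2, V=1, U=1, X=0, W=0, Z=1) weight 1/880
  (Y=2, V=1, U=1, X=0, W=0, Z=2) weight 1/660
  (Y=2, V=1, U=1, X=0, W=1, Z=0) weight 1/660
  (Y=2, V=1, U=1, X=0, W=1, Z=1) weight 1/880
  (Y=2, V=1, U=1, X=0, W=1, Z=2) weight 1/660
  (Y=2, V=1, U=1, X=0, W=2, Z=0) weight 1/660
  (Y=2, V=1, U=1, X=0, W=2, Z=1) weight 1/880
  (Y=2, V=2, U=0, X=0, W=0, Z=0) weight 1/264
  … 63 more
Group by U:
  weight(U=0) = 1/8
  weight(U=1) = 1/20
Total weight = 1/8 + 1/20 = 7/40
P(U=0 | obs) = 1/8 / 7/40 = 5/7
P(U=1 | obs) = 1/20 / 7/40 = 2/7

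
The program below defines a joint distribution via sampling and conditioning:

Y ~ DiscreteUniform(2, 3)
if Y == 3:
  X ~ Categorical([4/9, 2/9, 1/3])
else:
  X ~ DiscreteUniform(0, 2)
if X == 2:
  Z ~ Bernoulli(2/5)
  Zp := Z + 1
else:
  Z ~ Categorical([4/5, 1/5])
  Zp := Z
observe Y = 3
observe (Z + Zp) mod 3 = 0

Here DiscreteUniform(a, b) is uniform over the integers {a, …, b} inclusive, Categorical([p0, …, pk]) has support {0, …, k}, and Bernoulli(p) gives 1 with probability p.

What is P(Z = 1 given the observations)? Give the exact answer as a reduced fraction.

P(Z = 1 | obs) = 1/5

Enumerate traces; 3 have nonzero weight after conditioning:
  (Y=3, X=0, Z=0) weight 8/45
  (Y=3, X=1, Z=0) weight 4/45
  (Y=3, X=2, Z=1) weight 1/15
Group by Z:
  weight(Z=0) = 4/15
  weight(Z=1) = 1/15
Total weight = 4/15 + 1/15 = 1/3
P(Z=0 | obs) = 4/15 / 1/3 = 4/5
P(Z=1 | obs) = 1/15 / 1/3 = 1/5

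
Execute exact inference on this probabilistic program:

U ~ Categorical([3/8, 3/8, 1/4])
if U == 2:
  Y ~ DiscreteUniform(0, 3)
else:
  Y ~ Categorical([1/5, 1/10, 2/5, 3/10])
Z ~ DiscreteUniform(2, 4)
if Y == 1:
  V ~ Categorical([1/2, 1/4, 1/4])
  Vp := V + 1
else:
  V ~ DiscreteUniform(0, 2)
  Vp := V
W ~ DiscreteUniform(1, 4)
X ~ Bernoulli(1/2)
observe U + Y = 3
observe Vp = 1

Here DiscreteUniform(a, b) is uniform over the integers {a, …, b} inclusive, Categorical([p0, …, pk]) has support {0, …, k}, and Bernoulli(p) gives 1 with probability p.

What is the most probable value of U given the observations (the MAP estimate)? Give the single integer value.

Enumerate traces; 72 have nonzero weight after conditioning:
  (U=0, Y=3, Z=2, V=1, W=1, X=0) weight 1/640
  (U=0, Y=3, Z=2, V=1, W=1, X=1) weight 1/640
  (U=0, Y=3, Z=2, V=1, W=2, X=0) weight 1/640
  (U=0, Y=3, Z=2, V=1, W=2, X=1) weight 1/640
  (U=0, Y=3, Z=2, V=1, W=3, X=0) weight 1/640
  (U=0, Y=3, Z=2, V=1, W=3, X=1) weight 1/640
  (U=0, Y=3, Z=2, V=1, W=4, X=0) weight 1/640
  (U=0, Y=3, Z=2, V=1, W=4, X=1) weight 1/640
  (U=1, Y=2, Z=2, V=1, W=1, X=0) weight 1/480
  (U=2, Y=1, Z=2, V=0, W=1, X=0) weight 1/768
  … 62 more
Group by U:
  weight(U=0) = 3/80
  weight(U=1) = 1/20
  weight(U=2) = 1/32
Total weight = 3/80 + 1/20 + 1/32 = 19/160
P(U=0 | obs) = 3/80 / 19/160 = 6/19
P(U=1 | obs) = 1/20 / 19/160 = 8/19
P(U=2 | obs) = 1/32 / 19/160 = 5/19
argmax = 1

argmax_v P(U = v | obs) = 1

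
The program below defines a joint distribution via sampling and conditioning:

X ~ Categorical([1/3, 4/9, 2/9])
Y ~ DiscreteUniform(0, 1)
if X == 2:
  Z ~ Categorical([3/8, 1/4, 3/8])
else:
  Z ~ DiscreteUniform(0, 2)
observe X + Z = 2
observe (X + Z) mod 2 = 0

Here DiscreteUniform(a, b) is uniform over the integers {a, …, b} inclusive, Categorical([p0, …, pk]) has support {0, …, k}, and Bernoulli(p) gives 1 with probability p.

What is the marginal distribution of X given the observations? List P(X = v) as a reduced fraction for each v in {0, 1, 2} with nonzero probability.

Enumerate traces; 6 have nonzero weight after conditioning:
  (X=0, Y=0, Z=2) weight 1/18
  (X=0, Y=1, Z=2) weight 1/18
  (X=1, Y=0, Z=1) weight 2/27
  (X=1, Y=1, Z=1) weight 2/27
  (X=2, Y=0, Z=0) weight 1/24
  (X=2, Y=1, Z=0) weight 1/24
Group by X:
  weight(X=0) = 1/9
  weight(X=1) = 4/27
  weight(X=2) = 1/12
Total weight = 1/9 + 4/27 + 1/12 = 37/108
P(X=0 | obs) = 1/9 / 37/108 = 12/37
P(X=1 | obs) = 4/27 / 37/108 = 16/37
P(X=2 | obs) = 1/12 / 37/108 = 9/37

P(X=0) = 12/37, P(X=1) = 16/37, P(X=2) = 9/37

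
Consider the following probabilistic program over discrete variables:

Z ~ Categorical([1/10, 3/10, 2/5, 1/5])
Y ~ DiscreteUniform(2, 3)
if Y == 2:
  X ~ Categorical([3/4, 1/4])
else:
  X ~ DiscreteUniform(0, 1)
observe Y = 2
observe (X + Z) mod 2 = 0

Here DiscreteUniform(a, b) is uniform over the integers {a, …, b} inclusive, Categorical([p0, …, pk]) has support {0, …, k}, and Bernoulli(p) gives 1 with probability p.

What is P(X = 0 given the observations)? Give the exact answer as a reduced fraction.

P(X = 0 | obs) = 3/4

Enumerate traces; 4 have nonzero weight after conditioning:
  (Z=0, Y=2, X=0) weight 3/80
  (Z=1, Y=2, X=1) weight 3/80
  (Z=2, Y=2, X=0) weight 3/20
  (Z=3, Y=2, X=1) weight 1/40
Group by X:
  weight(X=0) = 3/16
  weight(X=1) = 1/16
Total weight = 3/16 + 1/16 = 1/4
P(X=0 | obs) = 3/16 / 1/4 = 3/4
P(X=1 | obs) = 1/16 / 1/4 = 1/4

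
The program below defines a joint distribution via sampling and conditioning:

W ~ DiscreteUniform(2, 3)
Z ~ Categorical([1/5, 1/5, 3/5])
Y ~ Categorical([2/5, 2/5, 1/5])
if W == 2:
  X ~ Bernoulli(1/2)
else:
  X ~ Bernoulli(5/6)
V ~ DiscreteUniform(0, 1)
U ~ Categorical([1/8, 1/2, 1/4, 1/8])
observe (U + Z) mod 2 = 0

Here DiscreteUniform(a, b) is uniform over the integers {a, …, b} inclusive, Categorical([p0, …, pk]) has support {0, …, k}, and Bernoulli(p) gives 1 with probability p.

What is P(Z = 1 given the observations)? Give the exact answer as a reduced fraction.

P(Z = 1 | obs) = 5/17

Enumerate traces; 144 have nonzero weight after conditioning:
  (W=2, Z=0, Y=0, X=0, V=0, U=0) weight 1/800
  (W=2, Z=0, Y=0, X=0, V=0, U=2) weight 1/400
  (W=2, Z=0, Y=0, X=0, V=1, U=0) weight 1/800
  (W=2, Z=0, Y=0, X=0, V=1, U=2) weight 1/400
  (W=2, Z=0, Y=0, X=1, V=0, U=0) weight 1/800
  (W=2, Z=0, Y=0, X=1, V=0, U=2) weight 1/400
  (W=2, Z=0, Y=0, X=1, V=1, U=0) weight 1/800
  (W=2, Z=0, Y=0, X=1, V=1, U=2) weight 1/400
  (W=2, Z=1, Y=0, X=0, V=0, U=1) weight 1/200
  (W=2, Z=2, Y=0, X=0, V=0, U=0) weight 3/800
  … 134 more
Group by Z:
  weight(Z=0) = 3/40
  weight(Z=1) = 1/8
  weight(Z=2) = 9/40
Total weight = 3/40 + 1/8 + 9/40 = 17/40
P(Z=0 | obs) = 3/40 / 17/40 = 3/17
P(Z=1 | obs) = 1/8 / 17/40 = 5/17
P(Z=2 | obs) = 9/40 / 17/40 = 9/17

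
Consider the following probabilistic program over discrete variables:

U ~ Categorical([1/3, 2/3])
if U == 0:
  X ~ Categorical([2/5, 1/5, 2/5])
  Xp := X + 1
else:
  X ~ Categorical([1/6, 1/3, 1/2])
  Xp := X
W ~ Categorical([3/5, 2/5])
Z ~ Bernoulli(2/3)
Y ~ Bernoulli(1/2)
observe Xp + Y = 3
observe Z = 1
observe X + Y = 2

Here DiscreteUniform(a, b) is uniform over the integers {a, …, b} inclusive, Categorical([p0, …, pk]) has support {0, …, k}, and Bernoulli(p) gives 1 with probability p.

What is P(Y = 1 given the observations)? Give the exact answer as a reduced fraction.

Enumerate traces; 4 have nonzero weight after conditioning:
  (U=0, X=1, W=0, Z=1, Y=1) weight 1/75
  (U=0, X=1, W=1, Z=1, Y=1) weight 2/225
  (U=0, X=2, W=0, Z=1, Y=0) weight 2/75
  (U=0, X=2, W=1, Z=1, Y=0) weight 4/225
Group by Y:
  weight(Y=0) = 2/45
  weight(Y=1) = 1/45
Total weight = 2/45 + 1/45 = 1/15
P(Y=0 | obs) = 2/45 / 1/15 = 2/3
P(Y=1 | obs) = 1/45 / 1/15 = 1/3

P(Y = 1 | obs) = 1/3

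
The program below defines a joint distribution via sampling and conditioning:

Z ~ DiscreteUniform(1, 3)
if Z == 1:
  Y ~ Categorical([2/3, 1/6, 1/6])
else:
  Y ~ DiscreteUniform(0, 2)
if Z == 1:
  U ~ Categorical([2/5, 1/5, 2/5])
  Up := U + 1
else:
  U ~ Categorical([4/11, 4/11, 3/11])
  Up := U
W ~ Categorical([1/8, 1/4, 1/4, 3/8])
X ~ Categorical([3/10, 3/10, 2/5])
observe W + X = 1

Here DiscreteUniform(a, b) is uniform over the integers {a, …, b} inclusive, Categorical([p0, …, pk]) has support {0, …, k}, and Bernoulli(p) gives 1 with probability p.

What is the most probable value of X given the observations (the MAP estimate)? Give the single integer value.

argmax_v P(X = v | obs) = 0

Enumerate traces; 54 have nonzero weight after conditioning:
  (Z=1, Y=0, U=0, W=0, X=1) weight 1/300
  (Z=1, Y=0, U=0, W=1, X=0) weight 1/150
  (Z=1, Y=0, U=1, W=0, X=1) weight 1/600
  (Z=1, Y=0, U=1, W=1, X=0) weight 1/300
  (Z=1, Y=0, U=2, W=0, X=1) weight 1/300
  (Z=1, Y=0, U=2, W=1, X=0) weight 1/150
  (Z=1, Y=1, U=0, W=0, X=1) weight 1/1200
  (Z=1, Y=1, U=0, W=1, X=0) weight 1/600
  … 46 more
Group by X:
  weight(X=0) = 3/40
  weight(X=1) = 3/80
Total weight = 3/40 + 3/80 = 9/80
P(X=0 | obs) = 3/40 / 9/80 = 2/3
P(X=1 | obs) = 3/80 / 9/80 = 1/3
argmax = 0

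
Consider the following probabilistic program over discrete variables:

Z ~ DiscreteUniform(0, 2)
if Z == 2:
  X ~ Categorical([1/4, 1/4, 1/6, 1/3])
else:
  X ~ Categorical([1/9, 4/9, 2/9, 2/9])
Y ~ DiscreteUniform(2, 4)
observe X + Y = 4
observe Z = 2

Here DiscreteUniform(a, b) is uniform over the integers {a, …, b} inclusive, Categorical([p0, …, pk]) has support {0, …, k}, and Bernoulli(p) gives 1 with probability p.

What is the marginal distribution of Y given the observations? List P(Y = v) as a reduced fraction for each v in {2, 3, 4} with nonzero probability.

P(Y=2) = 1/4, P(Y=3) = 3/8, P(Y=4) = 3/8

Enumerate traces; 3 have nonzero weight after conditioning:
  (Z=2, X=0, Y=4) weight 1/36
  (Z=2, X=1, Y=3) weight 1/36
  (Z=2, X=2, Y=2) weight 1/54
Group by Y:
  weight(Y=2) = 1/54
  weight(Y=3) = 1/36
  weight(Y=4) = 1/36
Total weight = 1/54 + 1/36 + 1/36 = 2/27
P(Y=2 | obs) = 1/54 / 2/27 = 1/4
P(Y=3 | obs) = 1/36 / 2/27 = 3/8
P(Y=4 | obs) = 1/36 / 2/27 = 3/8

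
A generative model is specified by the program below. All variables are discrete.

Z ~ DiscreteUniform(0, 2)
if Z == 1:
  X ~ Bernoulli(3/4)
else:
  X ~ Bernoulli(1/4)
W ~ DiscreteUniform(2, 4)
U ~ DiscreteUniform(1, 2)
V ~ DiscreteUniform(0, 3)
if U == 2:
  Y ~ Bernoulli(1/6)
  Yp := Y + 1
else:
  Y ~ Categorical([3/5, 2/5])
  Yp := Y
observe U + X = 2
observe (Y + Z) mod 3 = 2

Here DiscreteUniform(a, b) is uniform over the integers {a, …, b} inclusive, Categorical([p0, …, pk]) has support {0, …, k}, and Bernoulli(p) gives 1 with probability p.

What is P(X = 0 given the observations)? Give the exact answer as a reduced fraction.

Enumerate traces; 48 have nonzero weight after conditioning:
  (Z=1, X=0, W=2, U=2, V=0, Y=1) weight 1/1728
  (Z=1, X=0, W=2, U=2, V=1, Y=1) weight 1/1728
  (Z=1, X=0, W=2, U=2, V=2, Y=1) weight 1/1728
  (Z=1, X=0, W=2, U=2, V=3, Y=1) weight 1/1728
  (Z=1, X=0, W=3, U=2, V=0, Y=1) weight 1/1728
  (Z=1, X=0, W=3, U=2, V=1, Y=1) weight 1/1728
  (Z=1, X=0, W=3, U=2, V=2, Y=1) weight 1/1728
  (Z=1, X=0, W=3, U=2, V=3, Y=1) weight 1/1728
  (Z=1, X=1, W=2, U=1, V=0, Y=1) weight 1/240
  … 39 more
Group by X:
  weight(X=0) = 1/9
  weight(X=1) = 3/40
Total weight = 1/9 + 3/40 = 67/360
P(X=0 | obs) = 1/9 / 67/360 = 40/67
P(X=1 | obs) = 3/40 / 67/360 = 27/67

P(X = 0 | obs) = 40/67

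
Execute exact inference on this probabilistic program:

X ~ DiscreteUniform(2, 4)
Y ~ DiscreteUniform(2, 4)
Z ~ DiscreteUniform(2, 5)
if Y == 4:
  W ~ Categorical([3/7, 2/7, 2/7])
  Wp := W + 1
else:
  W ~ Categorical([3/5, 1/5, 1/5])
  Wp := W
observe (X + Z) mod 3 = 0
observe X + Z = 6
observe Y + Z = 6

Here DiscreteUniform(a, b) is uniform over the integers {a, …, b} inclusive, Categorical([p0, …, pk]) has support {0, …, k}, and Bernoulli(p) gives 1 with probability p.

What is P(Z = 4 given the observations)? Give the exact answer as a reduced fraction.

P(Z = 4 | obs) = 1/3

Enumerate traces; 9 have nonzero weight after conditioning:
  (X=2, Y=2, Z=4, W=0) weight 1/60
  (X=2, Y=2, Z=4, W=1) weight 1/180
  (X=2, Y=2, Z=4, W=2) weight 1/180
  (X=3, Y=3, Z=3, W=0) weight 1/60
  (X=3, Y=3, Z=3, W=1) weight 1/180
  (X=3, Y=3, Z=3, W=2) weight 1/180
  (X=4, Y=4, Z=2, W=0) weight 1/84
  (X=4, Y=4, Z=2, W=1) weight 1/126
  … 1 more
Group by Z:
  weight(Z=2) = 1/36
  weight(Z=3) = 1/36
  weight(Z=4) = 1/36
Total weight = 1/36 + 1/36 + 1/36 = 1/12
P(Z=2 | obs) = 1/36 / 1/12 = 1/3
P(Z=3 | obs) = 1/36 / 1/12 = 1/3
P(Z=4 | obs) = 1/36 / 1/12 = 1/3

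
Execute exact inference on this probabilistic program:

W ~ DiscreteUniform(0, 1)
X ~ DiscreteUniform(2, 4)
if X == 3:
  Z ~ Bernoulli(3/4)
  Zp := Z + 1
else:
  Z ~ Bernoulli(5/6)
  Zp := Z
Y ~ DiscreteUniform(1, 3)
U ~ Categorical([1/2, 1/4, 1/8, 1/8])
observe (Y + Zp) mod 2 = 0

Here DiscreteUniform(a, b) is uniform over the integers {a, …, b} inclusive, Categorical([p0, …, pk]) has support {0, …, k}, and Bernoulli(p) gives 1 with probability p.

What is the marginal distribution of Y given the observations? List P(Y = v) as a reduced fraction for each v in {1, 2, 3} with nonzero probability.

P(Y=1) = 23/59, P(Y=2) = 13/59, P(Y=3) = 23/59

Enumerate traces; 72 have nonzero weight after conditioning:
  (W=0, X=2, Z=0, Y=2, U=0) weight 1/216
  (W=0, X=2, Z=0, Y=2, U=1) weight 1/432
  (W=0, X=2, Z=0, Y=2, U=2) weight 1/864
  (W=0, X=2, Z=0, Y=2, U=3) weight 1/864
  (W=0, X=2, Z=1, Y=1, U=0) weight 5/216
  (W=0, X=2, Z=1, Y=1, U=1) weight 5/432
  (W=0, X=2, Z=1, Y=1, U=2) weight 5/864
  (W=0, X=2, Z=1, Y=1, U=3) weight 5/864
  (W=0, X=2, Z=1, Y=3, U=0) weight 5/216
  … 63 more
Group by Y:
  weight(Y=1) = 23/108
  weight(Y=2) = 13/108
  weight(Y=3) = 23/108
Total weight = 23/108 + 13/108 + 23/108 = 59/108
P(Y=1 | obs) = 23/108 / 59/108 = 23/59
P(Y=2 | obs) = 13/108 / 59/108 = 13/59
P(Y=3 | obs) = 23/108 / 59/108 = 23/59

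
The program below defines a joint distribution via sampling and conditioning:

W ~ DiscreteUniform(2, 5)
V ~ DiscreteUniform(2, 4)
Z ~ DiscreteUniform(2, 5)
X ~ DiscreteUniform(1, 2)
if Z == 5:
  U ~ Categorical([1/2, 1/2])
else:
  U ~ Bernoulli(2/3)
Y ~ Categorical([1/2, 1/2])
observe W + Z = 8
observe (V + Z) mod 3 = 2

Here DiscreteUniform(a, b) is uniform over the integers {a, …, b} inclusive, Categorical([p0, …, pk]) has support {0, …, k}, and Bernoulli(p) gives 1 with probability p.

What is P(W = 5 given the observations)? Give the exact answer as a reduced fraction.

P(W = 5 | obs) = 1/3

Enumerate traces; 24 have nonzero weight after conditioning:
  (W=3, V=3, Z=5, X=1, U=0, Y=0) weight 1/384
  (W=3, V=3, Z=5, X=1, U=0, Y=1) weight 1/384
  (W=3, V=3, Z=5, X=1, U=1, Y=0) weight 1/384
  (W=3, V=3, Z=5, X=1, U=1, Y=1) weight 1/384
  (W=3, V=3, Z=5, X=2, U=0, Y=0) weight 1/384
  (W=3, V=3, Z=5, X=2, U=0, Y=1) weight 1/384
  (W=3, V=3, Z=5, X=2, U=1, Y=0) weight 1/384
  (W=3, V=3, Z=5, X=2, U=1, Y=1) weight 1/384
  (W=4, V=4, Z=4, X=1, U=0, Y=0) weight 1/576
  (W=5, V=2, Z=3, X=1, U=0, Y=0) weight 1/576
  … 14 more
Group by W:
  weight(W=3) = 1/48
  weight(W=4) = 1/48
  weight(W=5) = 1/48
Total weight = 1/48 + 1/48 + 1/48 = 1/16
P(W=3 | obs) = 1/48 / 1/16 = 1/3
P(W=4 | obs) = 1/48 / 1/16 = 1/3
P(W=5 | obs) = 1/48 / 1/16 = 1/3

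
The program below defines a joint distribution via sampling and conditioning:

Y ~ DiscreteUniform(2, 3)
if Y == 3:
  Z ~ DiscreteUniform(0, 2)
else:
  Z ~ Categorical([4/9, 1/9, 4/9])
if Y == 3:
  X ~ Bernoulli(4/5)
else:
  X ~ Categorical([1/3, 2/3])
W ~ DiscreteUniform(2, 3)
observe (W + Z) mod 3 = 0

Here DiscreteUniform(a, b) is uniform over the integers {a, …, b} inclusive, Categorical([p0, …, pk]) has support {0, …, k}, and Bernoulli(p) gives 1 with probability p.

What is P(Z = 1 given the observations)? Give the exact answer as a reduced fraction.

P(Z = 1 | obs) = 4/11

Enumerate traces; 8 have nonzero weight after conditioning:
  (Y=2, Z=0, X=0, W=3) weight 1/27
  (Y=2, Z=0, X=1, W=3) weight 2/27
  (Y=2, Z=1, X=0, W=2) weight 1/108
  (Y=2, Z=1, X=1, W=2) weight 1/54
  (Y=3, Z=0, X=0, W=3) weight 1/60
  (Y=3, Z=0, X=1, W=3) weight 1/15
  (Y=3, Z=1, X=0, W=2) weight 1/60
  (Y=3, Z=1, X=1, W=2) weight 1/15
Group by Z:
  weight(Z=0) = 7/36
  weight(Z=1) = 1/9
Total weight = 7/36 + 1/9 = 11/36
P(Z=0 | obs) = 7/36 / 11/36 = 7/11
P(Z=1 | obs) = 1/9 / 11/36 = 4/11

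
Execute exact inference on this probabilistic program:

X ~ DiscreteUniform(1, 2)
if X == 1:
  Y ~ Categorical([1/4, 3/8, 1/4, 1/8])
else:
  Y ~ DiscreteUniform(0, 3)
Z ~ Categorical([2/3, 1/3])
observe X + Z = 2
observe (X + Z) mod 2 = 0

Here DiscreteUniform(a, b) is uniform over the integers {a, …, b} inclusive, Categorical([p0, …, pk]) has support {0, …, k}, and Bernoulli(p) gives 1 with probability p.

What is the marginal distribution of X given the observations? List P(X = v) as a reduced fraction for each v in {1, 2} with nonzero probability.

Enumerate traces; 8 have nonzero weight after conditioning:
  (X=1, Y=0, Z=1) weight 1/24
  (X=1, Y=1, Z=1) weight 1/16
  (X=1, Y=2, Z=1) weight 1/24
  (X=1, Y=3, Z=1) weight 1/48
  (X=2, Y=0, Z=0) weight 1/12
  (X=2, Y=1, Z=0) weight 1/12
  (X=2, Y=2, Z=0) weight 1/12
  (X=2, Y=3, Z=0) weight 1/12
Group by X:
  weight(X=1) = 1/6
  weight(X=2) = 1/3
Total weight = 1/6 + 1/3 = 1/2
P(X=1 | obs) = 1/6 / 1/2 = 1/3
P(X=2 | obs) = 1/3 / 1/2 = 2/3

P(X=1) = 1/3, P(X=2) = 2/3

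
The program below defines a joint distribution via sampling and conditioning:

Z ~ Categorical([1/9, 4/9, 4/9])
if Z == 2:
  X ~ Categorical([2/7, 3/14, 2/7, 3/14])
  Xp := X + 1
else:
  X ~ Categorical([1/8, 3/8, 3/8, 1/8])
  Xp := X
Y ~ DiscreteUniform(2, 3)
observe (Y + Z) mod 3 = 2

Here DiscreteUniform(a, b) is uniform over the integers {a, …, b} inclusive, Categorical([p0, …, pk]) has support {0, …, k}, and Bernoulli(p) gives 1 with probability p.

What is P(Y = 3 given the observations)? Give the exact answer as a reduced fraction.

Enumerate traces; 8 have nonzero weight after conditioning:
  (Z=0, X=0, Y=2) weight 1/144
  (Z=0, X=1, Y=2) weight 1/48
  (Z=0, X=2, Y=2) weight 1/48
  (Z=0, X=3, Y=2) weight 1/144
  (Z=2, X=0, Y=3) weight 4/63
  (Z=2, X=1, Y=3) weight 1/21
  (Z=2, X=2, Y=3) weight 4/63
  (Z=2, X=3, Y=3) weight 1/21
Group by Y:
  weight(Y=2) = 1/18
  weight(Y=3) = 2/9
Total weight = 1/18 + 2/9 = 5/18
P(Y=2 | obs) = 1/18 / 5/18 = 1/5
P(Y=3 | obs) = 2/9 / 5/18 = 4/5

P(Y = 3 | obs) = 4/5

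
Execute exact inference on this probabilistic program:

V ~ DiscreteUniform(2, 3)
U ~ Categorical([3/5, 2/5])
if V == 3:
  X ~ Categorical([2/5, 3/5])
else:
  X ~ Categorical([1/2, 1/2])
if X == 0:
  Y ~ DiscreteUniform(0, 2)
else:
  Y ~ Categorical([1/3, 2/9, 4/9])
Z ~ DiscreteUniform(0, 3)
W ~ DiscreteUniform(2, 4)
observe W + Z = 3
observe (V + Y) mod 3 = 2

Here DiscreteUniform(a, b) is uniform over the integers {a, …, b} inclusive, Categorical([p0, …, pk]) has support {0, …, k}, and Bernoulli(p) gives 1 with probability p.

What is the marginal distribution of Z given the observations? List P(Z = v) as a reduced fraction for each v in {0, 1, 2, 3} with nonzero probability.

Enumerate traces; 16 have nonzero weight after conditioning:
  (V=2, U=0, X=0, Y=0, Z=0, W=3) weight 1/240
  (V=2, U=0, X=0, Y=0, Z=1, W=2) weight 1/240
  (V=2, U=0, X=1, Y=0, Z=0, W=3) weight 1/240
  (V=2, U=0, X=1, Y=0, Z=1, W=2) weight 1/240
  (V=2, U=1, X=0, Y=0, Z=0, W=3) weight 1/360
  (V=2, U=1, X=0, Y=0, Z=1, W=2) weight 1/360
  (V=2, U=1, X=1, Y=0, Z=0, W=3) weight 1/360
  (V=2, U=1, X=1, Y=0, Z=1, W=2) weight 1/360
  … 8 more
Group by Z:
  weight(Z=0) = 11/360
  weight(Z=1) = 11/360
Total weight = 11/360 + 11/360 = 11/180
P(Z=0 | obs) = 11/360 / 11/180 = 1/2
P(Z=1 | obs) = 11/360 / 11/180 = 1/2

P(Z=0) = 1/2, P(Z=1) = 1/2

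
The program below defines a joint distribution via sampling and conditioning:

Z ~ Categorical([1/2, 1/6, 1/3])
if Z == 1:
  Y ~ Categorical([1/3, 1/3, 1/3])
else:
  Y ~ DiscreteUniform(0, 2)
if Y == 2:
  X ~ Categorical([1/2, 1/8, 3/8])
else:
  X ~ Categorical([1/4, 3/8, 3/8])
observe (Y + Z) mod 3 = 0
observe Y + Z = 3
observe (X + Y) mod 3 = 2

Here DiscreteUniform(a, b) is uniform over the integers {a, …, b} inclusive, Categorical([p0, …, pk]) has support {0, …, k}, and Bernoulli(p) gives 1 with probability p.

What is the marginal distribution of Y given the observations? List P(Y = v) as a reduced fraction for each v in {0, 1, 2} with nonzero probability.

P(Y=1) = 3/5, P(Y=2) = 2/5

Enumerate traces; 2 have nonzero weight after conditioning:
  (Z=1, Y=2, X=0) weight 1/36
  (Z=2, Y=1, X=1) weight 1/24
Group by Y:
  weight(Y=1) = 1/24
  weight(Y=2) = 1/36
Total weight = 1/24 + 1/36 = 5/72
P(Y=1 | obs) = 1/24 / 5/72 = 3/5
P(Y=2 | obs) = 1/36 / 5/72 = 2/5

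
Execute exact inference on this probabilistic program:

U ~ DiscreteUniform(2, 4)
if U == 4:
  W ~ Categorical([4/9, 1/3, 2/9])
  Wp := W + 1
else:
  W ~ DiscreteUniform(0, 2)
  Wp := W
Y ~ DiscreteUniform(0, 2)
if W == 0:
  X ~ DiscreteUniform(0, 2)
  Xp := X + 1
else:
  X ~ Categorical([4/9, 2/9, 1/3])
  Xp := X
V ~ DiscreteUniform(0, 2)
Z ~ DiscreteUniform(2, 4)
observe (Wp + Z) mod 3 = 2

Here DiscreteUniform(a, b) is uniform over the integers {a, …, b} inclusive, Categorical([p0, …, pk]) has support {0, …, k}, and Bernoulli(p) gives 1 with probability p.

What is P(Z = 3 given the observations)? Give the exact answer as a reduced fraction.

Enumerate traces; 243 have nonzero weight after conditioning:
  (U=2, W=0, Y=0, X=0, V=0, Z=2) weight 1/729
  (U=2, W=0, Y=0, X=0, V=1, Z=2) weight 1/729
  (U=2, W=0, Y=0, X=0, V=2, Z=2) weight 1/729
  (U=2, W=0, Y=0, X=1, V=0, Z=2) weight 1/729
  (U=2, W=0, Y=0, X=1, V=1, Z=2) weight 1/729
  (U=2, W=0, Y=0, X=1, V=2, Z=2) weight 1/729
  (U=2, W=0, Y=0, X=2, V=0, Z=2) weight 1/729
  (U=2, W=0, Y=0, X=2, V=1, Z=2) weight 1/729
  (U=2, W=1, Y=0, X=0, V=0, Z=4) weight 4/2187
  (U=2, W=2, Y=0, X=0, V=0, Z=3) weight 4/2187
  … 233 more
Group by Z:
  weight(Z=2) = 8/81
  weight(Z=3) = 1/9
  weight(Z=4) = 10/81
Total weight = 8/81 + 1/9 + 10/81 = 1/3
P(Z=2 | obs) = 8/81 / 1/3 = 8/27
P(Z=3 | obs) = 1/9 / 1/3 = 1/3
P(Z=4 | obs) = 10/81 / 1/3 = 10/27

P(Z = 3 | obs) = 1/3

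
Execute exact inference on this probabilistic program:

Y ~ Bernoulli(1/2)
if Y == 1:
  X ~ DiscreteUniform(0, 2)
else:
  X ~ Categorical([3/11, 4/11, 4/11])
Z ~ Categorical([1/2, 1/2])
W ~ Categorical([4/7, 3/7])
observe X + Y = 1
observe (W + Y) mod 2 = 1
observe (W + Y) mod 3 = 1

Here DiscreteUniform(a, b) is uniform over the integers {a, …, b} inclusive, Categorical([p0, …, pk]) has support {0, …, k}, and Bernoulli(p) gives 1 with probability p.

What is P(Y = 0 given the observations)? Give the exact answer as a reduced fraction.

Enumerate traces; 4 have nonzero weight after conditioning:
  (Y=0, X=1, Z=0, W=1) weight 3/77
  (Y=0, X=1, Z=1, W=1) weight 3/77
  (Y=1, X=0, Z=0, W=0) weight 1/21
  (Y=1, X=0, Z=1, W=0) weight 1/21
Group by Y:
  weight(Y=0) = 6/77
  weight(Y=1) = 2/21
Total weight = 6/77 + 2/21 = 40/231
P(Y=0 | obs) = 6/77 / 40/231 = 9/20
P(Y=1 | obs) = 2/21 / 40/231 = 11/20

P(Y = 0 | obs) = 9/20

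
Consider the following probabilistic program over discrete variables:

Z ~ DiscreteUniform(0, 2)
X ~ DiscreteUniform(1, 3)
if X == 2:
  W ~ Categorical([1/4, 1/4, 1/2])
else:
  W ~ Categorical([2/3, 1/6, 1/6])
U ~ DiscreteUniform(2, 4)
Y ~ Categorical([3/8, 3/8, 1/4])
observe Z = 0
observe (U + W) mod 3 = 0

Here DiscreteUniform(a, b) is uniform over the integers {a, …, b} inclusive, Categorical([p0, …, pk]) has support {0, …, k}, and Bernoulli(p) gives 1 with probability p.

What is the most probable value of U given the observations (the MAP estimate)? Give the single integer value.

argmax_v P(U = v | obs) = 3

Enumerate traces; 27 have nonzero weight after conditioning:
  (Z=0, X=1, W=0, U=3, Y=0) weight 1/108
  (Z=0, X=1, W=0, U=3, Y=1) weight 1/108
  (Z=0, X=1, W=0, U=3, Y=2) weight 1/162
  (Z=0, X=1, W=1, U=2, Y=0) weight 1/432
  (Z=0, X=1, W=1, U=2, Y=1) weight 1/432
  (Z=0, X=1, W=1, U=2, Y=2) weight 1/648
  (Z=0, X=1, W=2, U=4, Y=0) weight 1/432
  (Z=0, X=1, W=2, U=4, Y=1) weight 1/432
  … 19 more
Group by U:
  weight(U=2) = 7/324
  weight(U=3) = 19/324
  weight(U=4) = 5/162
Total weight = 7/324 + 19/324 + 5/162 = 1/9
P(U=2 | obs) = 7/324 / 1/9 = 7/36
P(U=3 | obs) = 19/324 / 1/9 = 19/36
P(U=4 | obs) = 5/162 / 1/9 = 5/18
argmax = 3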